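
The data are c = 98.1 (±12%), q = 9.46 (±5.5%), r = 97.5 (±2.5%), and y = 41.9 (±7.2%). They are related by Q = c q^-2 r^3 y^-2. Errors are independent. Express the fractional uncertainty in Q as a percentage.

23.0%

Q is a product of powers, so relative uncertainties combine in quadrature:
  (1·δc/c)² = (1×0.120)² = 0.0144;  (-2·δq/q)² = (-2×0.0550)² = 0.0121;  (3·δr/r)² = (3×0.0250)² = 0.00563;  (-2·δy/y)² = (-2×0.0720)² = 0.0207
δQ/Q = √(0.0529) = 0.230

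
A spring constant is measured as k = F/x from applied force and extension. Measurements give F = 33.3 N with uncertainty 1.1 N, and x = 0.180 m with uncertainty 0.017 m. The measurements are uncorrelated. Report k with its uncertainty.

Since k is a product/quotient, work with relative uncertainties:
  (1·δF/F)² = (1×0.0330)² = 0.00109;  (-1·δx/x)² = (-1×0.0944)² = 0.00892
δk/k = √(0.0100) = 0.100
k = 185 N/m, so δk = 0.100 × 185 = 18.5 N/m.

185 ± 18.5 N/m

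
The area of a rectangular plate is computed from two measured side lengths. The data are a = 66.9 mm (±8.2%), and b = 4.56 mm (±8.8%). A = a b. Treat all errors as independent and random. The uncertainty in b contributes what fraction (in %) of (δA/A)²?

53.5%

(δA/A)² = (1·δa/a)² + (1·δb/b)²
  a term: (1×0.0820)² = 0.00672
  b term: (1×0.0880)² = 0.00774
Total = 0.0145. Share from b = 0.00774/0.0145 = 0.535.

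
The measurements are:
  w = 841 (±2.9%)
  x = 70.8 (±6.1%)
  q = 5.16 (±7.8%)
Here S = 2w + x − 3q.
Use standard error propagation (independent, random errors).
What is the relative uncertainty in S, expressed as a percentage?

2.82%

S is a linear combination, so absolute uncertainties add in quadrature:
  (2·δw)² = 2380;  (δx)² = 18.7;  (3·δq)² = 1.46
δS = √(2400) = 49.0
S = 1740, so δS/S = 49.0/1740 = 0.0282.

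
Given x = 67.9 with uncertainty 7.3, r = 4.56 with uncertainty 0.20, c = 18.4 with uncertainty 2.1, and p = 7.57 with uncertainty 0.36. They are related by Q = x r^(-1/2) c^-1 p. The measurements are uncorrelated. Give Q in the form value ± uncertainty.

13.1 ± 2.16

Q is a product of powers, so relative uncertainties combine in quadrature:
  (1·δx/x)² = (1×0.108)² = 0.0116;  (−½·δr/r)² = (-0.5×0.0439)² = 0.000481;  (-1·δc/c)² = (-1×0.114)² = 0.0130;  (1·δp/p)² = (1×0.0476)² = 0.00226
δQ/Q = √(0.0273) = 0.165
Q = 13.1, so δQ = 0.165 × 13.1 = 2.16.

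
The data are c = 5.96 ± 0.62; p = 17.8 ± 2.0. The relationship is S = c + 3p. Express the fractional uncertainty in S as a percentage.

Sums and differences: (δS)² = Σ (cᵢ δxᵢ)².
  (δc)² = 0.384;  (3·δp)² = 36.0
δS = √(36.4) = 6.03
S = 59.4, so δS/S = 6.03/59.4 = 0.102.

10.2%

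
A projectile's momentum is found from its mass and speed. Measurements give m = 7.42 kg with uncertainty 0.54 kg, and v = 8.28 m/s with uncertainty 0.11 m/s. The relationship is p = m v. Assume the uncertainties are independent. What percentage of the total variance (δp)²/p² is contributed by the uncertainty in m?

96.8%

(δp/p)² = (1·δm/m)² + (1·δv/v)²
  m term: (1×0.0728)² = 0.00530
  v term: (1×0.0133)² = 0.000176
Total = 0.00547. Share from m = 0.00530/0.00547 = 0.968.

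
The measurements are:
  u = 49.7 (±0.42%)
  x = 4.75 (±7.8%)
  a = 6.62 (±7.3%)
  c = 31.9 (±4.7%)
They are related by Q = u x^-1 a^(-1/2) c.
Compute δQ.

12.7

Since Q is a product/quotient, work with relative uncertainties:
  (1·δu/u)² = (1×0.00420)² = 1.76e-05;  (-1·δx/x)² = (-1×0.0780)² = 0.00608;  (−½·δa/a)² = (-0.5×0.0730)² = 0.00133;  (1·δc/c)² = (1×0.0470)² = 0.00221
δQ/Q = √(0.00964) = 0.0982
Q = 130, so δQ = 0.0982 × 130 = 12.7.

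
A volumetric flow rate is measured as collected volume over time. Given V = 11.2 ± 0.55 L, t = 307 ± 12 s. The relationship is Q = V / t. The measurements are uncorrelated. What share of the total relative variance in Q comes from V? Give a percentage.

61.2%

(δQ/Q)² = (1·δV/V)² + (-1·δt/t)²
  V term: (1×0.0491)² = 0.00241
  t term: (-1×0.0391)² = 0.00153
Total = 0.00394. Share from V = 0.00241/0.00394 = 0.612.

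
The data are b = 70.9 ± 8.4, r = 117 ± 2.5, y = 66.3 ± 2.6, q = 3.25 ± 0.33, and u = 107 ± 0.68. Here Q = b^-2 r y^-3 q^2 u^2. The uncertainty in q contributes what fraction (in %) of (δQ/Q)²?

36.9%

(δQ/Q)² = (-2·δb/b)² + (1·δr/r)² + (-3·δy/y)² + (2·δq/q)² + (2·δu/u)²
  b term: (-2×0.118)² = 0.0561
  r term: (1×0.0214)² = 0.000457
  y term: (-3×0.0392)² = 0.0138
  q term: (2×0.102)² = 0.0412
  u term: (2×0.00636)² = 0.000162
Total = 0.112. Share from q = 0.0412/0.112 = 0.369.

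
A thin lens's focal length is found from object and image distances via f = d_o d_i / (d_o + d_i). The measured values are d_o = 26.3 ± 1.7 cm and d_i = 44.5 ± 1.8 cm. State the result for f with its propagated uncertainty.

∂f/∂d_o = (d_i/(d_o+d_i))² = 0.395;  ∂f/∂d_i = (d_o/(d_o+d_i))² = 0.138
δf = √((∂f/∂d_o · δd_o)² + (∂f/∂d_i · δd_i)²) = √(0.451 + 0.0617) = 0.716 cm
f = 16.5 cm.

16.5 ± 0.716 cm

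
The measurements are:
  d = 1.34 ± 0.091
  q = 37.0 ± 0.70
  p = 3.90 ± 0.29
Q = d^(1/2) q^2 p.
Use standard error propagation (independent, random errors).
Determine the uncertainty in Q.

557

Since Q is a product/quotient, work with relative uncertainties:
  (½·δd/d)² = (0.5×0.0679)² = 0.00115;  (2·δq/q)² = (2×0.0189)² = 0.00143;  (1·δp/p)² = (1×0.0744)² = 0.00553
δQ/Q = √(0.00811) = 0.0901
Q = 6180, so δQ = 0.0901 × 6180 = 557.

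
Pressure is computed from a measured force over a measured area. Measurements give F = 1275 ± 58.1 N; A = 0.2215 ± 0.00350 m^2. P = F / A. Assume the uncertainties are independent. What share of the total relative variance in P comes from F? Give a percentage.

(δP/P)² = (1·δF/F)² + (-1·δA/A)²
  F term: (1×0.0456)² = 0.00208
  A term: (-1×0.0158)² = 0.000250
Total = 0.00233. Share from F = 0.00208/0.00233 = 0.893.

89.3%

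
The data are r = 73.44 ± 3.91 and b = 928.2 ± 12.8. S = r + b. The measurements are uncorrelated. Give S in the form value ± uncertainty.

1002 ± 13.4

For a sum/difference, combine absolute errors in quadrature:
  (δr)² = 15.3;  (δb)² = 164
δS = √(179) = 13.4
S = 1002.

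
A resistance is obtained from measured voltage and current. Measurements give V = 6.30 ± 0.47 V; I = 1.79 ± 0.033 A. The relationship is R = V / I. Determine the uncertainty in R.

Relative error in a monomial: (δR/R)² = Σ (nᵢ · δxᵢ/xᵢ)².
  (1·δV/V)² = (1×0.0746)² = 0.00557;  (-1·δI/I)² = (-1×0.0184)² = 0.000340
δR/R = √(0.00591) = 0.0768
R = 3.52 Ω, so δR = 0.0768 × 3.52 = 0.270 Ω.

0.270 Ω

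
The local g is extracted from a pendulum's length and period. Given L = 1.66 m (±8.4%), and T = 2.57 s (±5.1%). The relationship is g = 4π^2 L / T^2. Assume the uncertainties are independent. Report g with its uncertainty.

9.92 ± 1.31 m/s^2

Since g is a product/quotient, work with relative uncertainties:
  (1·δL/L)² = (1×0.0840)² = 0.00706;  (-2·δT/T)² = (-2×0.0510)² = 0.0104
δg/g = √(0.0175) = 0.132
g = 9.92 m/s^2, so δg = 0.132 × 9.92 = 1.31 m/s^2.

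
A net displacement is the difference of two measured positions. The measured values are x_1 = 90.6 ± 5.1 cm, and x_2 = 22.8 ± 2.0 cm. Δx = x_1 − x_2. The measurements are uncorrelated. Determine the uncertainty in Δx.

Δx is a linear combination, so absolute uncertainties add in quadrature:
  (δx_1)² = 26.0;  (δx_2)² = 4.00
δΔx = √(30.0) = 5.48 cm

5.48 cm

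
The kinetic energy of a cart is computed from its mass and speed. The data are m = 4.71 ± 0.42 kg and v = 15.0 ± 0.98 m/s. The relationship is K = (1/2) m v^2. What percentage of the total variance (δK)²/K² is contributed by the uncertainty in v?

(δK/K)² = (1·δm/m)² + (2·δv/v)²
  m term: (1×0.0892)² = 0.00795
  v term: (2×0.0653)² = 0.0171
Total = 0.0250. Share from v = 0.0171/0.0250 = 0.682.

68.2%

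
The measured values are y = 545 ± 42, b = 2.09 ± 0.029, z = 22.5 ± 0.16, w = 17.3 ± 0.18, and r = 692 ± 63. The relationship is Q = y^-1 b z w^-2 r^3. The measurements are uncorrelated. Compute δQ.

Each factor contributes (exponent × relative error)² to (δQ/Q)²:
  (-1·δy/y)² = (-1×0.0771)² = 0.00594;  (1·δb/b)² = (1×0.0139)² = 0.000193;  (1·δz/z)² = (1×0.00711)² = 5.06e-05;  (-2·δw/w)² = (-2×0.0104)² = 0.000433;  (3·δr/r)² = (3×0.0910)² = 0.0746
δQ/Q = √(0.0812) = 0.285
Q = 95500, so δQ = 0.285 × 95500 = 27200.

27200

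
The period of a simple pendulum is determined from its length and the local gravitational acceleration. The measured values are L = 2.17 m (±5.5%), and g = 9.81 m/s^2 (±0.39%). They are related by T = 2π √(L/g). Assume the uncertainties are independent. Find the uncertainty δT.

Each factor contributes (exponent × relative error)² to (δT/T)²:
  (½·δL/L)² = (0.5×0.0550)² = 0.000756;  (−½·δg/g)² = (-0.5×0.00390)² = 3.8e-06
δT/T = √(0.000760) = 0.0276
T = 2.96 s, so δT = 0.0276 × 2.96 = 0.0815 s.

0.0815 s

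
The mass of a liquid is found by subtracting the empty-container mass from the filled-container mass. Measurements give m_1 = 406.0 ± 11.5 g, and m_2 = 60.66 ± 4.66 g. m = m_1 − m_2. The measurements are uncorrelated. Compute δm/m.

0.0359

Each term contributes (cᵢ δxᵢ)² to (δm)²:
  (δm_1)² = 132;  (δm_2)² = 21.7
δm = √(154) = 12.4 g
m = 345.3 g, so δm/m = 12.4/345.3 = 0.0359.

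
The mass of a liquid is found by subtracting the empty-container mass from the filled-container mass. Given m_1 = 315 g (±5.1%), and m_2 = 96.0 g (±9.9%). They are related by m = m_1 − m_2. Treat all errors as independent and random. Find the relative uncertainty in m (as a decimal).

m is a linear combination, so absolute uncertainties add in quadrature:
  (δm_1)² = 258;  (δm_2)² = 90.3
δm = √(348) = 18.7 g
m = 219 g, so δm/m = 18.7/219 = 0.0852.

0.0852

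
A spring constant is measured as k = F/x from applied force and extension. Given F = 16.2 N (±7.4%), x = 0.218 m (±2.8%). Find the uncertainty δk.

5.88 N/m

k is a product of powers, so relative uncertainties combine in quadrature:
  (1·δF/F)² = (1×0.0740)² = 0.00548;  (-1·δx/x)² = (-1×0.0280)² = 0.000784
δk/k = √(0.00626) = 0.0791
k = 74.3 N/m, so δk = 0.0791 × 74.3 = 5.88 N/m.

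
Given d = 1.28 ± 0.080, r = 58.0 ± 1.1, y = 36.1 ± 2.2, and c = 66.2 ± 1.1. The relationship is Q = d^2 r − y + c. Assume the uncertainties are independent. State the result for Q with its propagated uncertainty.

Let p = d^2·r = 95.0. δp/p = √((2·δd/d)² + (1·δr/r)²) = √(0.0156 + 0.000360) = 0.126, so δp = 12.0.
Q = p − y + c: δQ = √(δp² + δy² + δc²) = √(144 + 4.84 + 1.21) = 12.3
Q = 125.

125 ± 12.3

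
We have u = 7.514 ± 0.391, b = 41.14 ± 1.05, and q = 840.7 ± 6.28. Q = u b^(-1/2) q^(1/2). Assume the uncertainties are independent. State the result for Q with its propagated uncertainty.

33.97 ± 1.82

For a monomial Q ∝ u, b^(-1/2), q^(1/2), fractional errors add in quadrature:
  (1·δu/u)² = (1×0.0520)² = 0.00271;  (−½·δb/b)² = (-0.5×0.0255)² = 0.000163;  (½·δq/q)² = (0.5×0.00747)² = 1.4e-05
δQ/Q = √(0.00288) = 0.0537
Q = 33.97, so δQ = 0.0537 × 33.97 = 1.82.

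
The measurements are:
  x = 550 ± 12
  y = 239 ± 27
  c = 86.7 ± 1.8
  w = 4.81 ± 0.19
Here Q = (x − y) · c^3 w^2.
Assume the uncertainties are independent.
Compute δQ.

Let u = x − y = 311. δu = √(δx² + δy²) = √(144 + 729) = 29.5, so δu/u = 0.0950.
Q is then a monomial in u, c, w:
δQ/Q = √((δu/u)² + (3·δc/c)² + (2·δw/w)²) = √(0.00903 + 0.00388 + 0.00624) = 0.138
Q = 4.69e+09, so δQ = 0.138 × 4.69e+09 = 6.49e+08.

6.49e+08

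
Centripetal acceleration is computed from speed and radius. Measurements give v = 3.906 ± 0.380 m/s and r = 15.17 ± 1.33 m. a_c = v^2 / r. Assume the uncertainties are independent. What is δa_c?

0.215 m/s^2

a_c is a product of powers, so relative uncertainties combine in quadrature:
  (2·δv/v)² = (2×0.0973)² = 0.0379;  (-1·δr/r)² = (-1×0.0877)² = 0.00769
δa_c/a_c = √(0.0455) = 0.213
a_c = 1.006 m/s^2, so δa_c = 0.213 × 1.006 = 0.215 m/s^2.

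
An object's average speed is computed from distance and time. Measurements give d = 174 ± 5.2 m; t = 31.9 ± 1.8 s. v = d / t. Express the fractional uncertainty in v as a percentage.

6.39%

Products/powers → add relative errors in quadrature, weighted by exponent:
  (1·δd/d)² = (1×0.0299)² = 0.000893;  (-1·δt/t)² = (-1×0.0564)² = 0.00318
δv/v = √(0.00408) = 0.0639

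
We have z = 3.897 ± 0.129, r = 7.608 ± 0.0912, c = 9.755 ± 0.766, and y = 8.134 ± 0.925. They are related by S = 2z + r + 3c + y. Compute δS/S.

0.0472

For a sum/difference, combine absolute errors in quadrature:
  (2·δz)² = 0.0666;  (δr)² = 0.00832;  (3·δc)² = 5.28;  (δy)² = 0.856
δS = √(6.21) = 2.49
S = 52.80, so δS/S = 2.49/52.80 = 0.0472.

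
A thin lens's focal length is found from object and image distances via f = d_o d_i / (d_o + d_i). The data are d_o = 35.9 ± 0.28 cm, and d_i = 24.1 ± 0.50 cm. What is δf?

∂f/∂d_o = (d_i/(d_o+d_i))² = 0.161;  ∂f/∂d_i = (d_o/(d_o+d_i))² = 0.358
δf = √((∂f/∂d_o · δd_o)² + (∂f/∂d_i · δd_i)²) = √(0.00204 + 0.0320) = 0.185 cm

0.185 cm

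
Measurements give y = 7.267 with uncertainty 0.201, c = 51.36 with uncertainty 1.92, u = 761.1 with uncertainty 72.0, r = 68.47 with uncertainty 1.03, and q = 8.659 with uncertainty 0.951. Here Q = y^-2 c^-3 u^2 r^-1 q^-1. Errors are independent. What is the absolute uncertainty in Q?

Q is a product of powers, so relative uncertainties combine in quadrature:
  (-2·δy/y)² = (-2×0.0277)² = 0.00306;  (-3·δc/c)² = (-3×0.0374)² = 0.0126;  (2·δu/u)² = (2×0.0946)² = 0.0358;  (-1·δr/r)² = (-1×0.0150)² = 0.000226;  (-1·δq/q)² = (-1×0.110)² = 0.0121
δQ/Q = √(0.0637) = 0.252
Q = 0.0001366, so δQ = 0.252 × 0.0001366 = 3.45e-05.

3.45e-05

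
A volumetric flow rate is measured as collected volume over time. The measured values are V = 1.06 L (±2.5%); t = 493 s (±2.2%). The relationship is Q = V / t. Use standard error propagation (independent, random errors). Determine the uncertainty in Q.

Each factor contributes (exponent × relative error)² to (δQ/Q)²:
  (1·δV/V)² = (1×0.0250)² = 0.000625;  (-1·δt/t)² = (-1×0.0220)² = 0.000484
δQ/Q = √(0.00111) = 0.0333
Q = 0.00215 L/s, so δQ = 0.0333 × 0.00215 = 7.16e-05 L/s.

7.16e-05 L/s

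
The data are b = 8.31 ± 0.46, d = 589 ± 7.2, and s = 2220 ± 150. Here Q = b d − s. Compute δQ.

315

Let p = b·d = 4890. δp/p = √((1·δb/b)² + (1·δd/d)²) = √(0.00306 + 0.000149) = 0.0567, so δp = 277.
Q = p − s: δQ = √(δp² + δs²) = √(77000 + 22500) = 315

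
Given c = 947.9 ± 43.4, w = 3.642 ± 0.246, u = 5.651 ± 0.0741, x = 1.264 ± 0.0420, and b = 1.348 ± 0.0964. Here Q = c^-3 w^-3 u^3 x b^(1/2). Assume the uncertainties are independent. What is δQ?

Products/powers → add relative errors in quadrature, weighted by exponent:
  (-3·δc/c)² = (-3×0.0458)² = 0.0189;  (-3·δw/w)² = (-3×0.0675)² = 0.0411;  (3·δu/u)² = (3×0.0131)² = 0.00155;  (1·δx/x)² = (1×0.0332)² = 0.00110;  (½·δb/b)² = (0.5×0.0715)² = 0.00128
δQ/Q = √(0.0639) = 0.253
Q = 6.437e-09, so δQ = 0.253 × 6.437e-09 = 1.63e-09.

1.63e-09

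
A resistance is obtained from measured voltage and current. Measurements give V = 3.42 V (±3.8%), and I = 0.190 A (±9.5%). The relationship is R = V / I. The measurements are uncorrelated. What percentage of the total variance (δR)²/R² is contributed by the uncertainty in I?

86.2%

(δR/R)² = (1·δV/V)² + (-1·δI/I)²
  V term: (1×0.0380)² = 0.00144
  I term: (-1×0.0950)² = 0.00903
Total = 0.0105. Share from I = 0.00903/0.0105 = 0.862.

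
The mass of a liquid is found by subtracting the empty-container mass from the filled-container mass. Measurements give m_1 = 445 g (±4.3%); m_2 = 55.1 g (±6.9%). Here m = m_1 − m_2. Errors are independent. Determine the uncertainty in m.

19.5 g

Absolute uncertainties add in quadrature for a linear combination:
  (δm_1)² = 366;  (δm_2)² = 14.5
δm = √(381) = 19.5 g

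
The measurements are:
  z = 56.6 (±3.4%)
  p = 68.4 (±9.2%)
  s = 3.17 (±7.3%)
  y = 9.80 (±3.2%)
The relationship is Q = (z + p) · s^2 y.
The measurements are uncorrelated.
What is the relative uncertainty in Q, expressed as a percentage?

15.8%

Let u = z + p = 125. δu = √(δz² + δp²) = √(3.70 + 39.6) = 6.58, so δu/u = 0.0526.
Q is then a monomial in u, s, y:
δQ/Q = √((δu/u)² + (2·δs/s)² + (1·δy/y)²) = √(0.00277 + 0.0213 + 0.00102) = 0.158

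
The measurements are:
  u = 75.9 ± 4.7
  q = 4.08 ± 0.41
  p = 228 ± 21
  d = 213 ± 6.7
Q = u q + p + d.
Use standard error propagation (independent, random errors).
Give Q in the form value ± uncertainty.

Let w = u·q = 310. δw/w = √((1·δu/u)² + (1·δq/q)²) = √(0.00383 + 0.0101) = 0.118, so δw = 36.6.
Q = w + p + d: δQ = √(δw² + δp² + δd²) = √(1340 + 441 + 44.9) = 42.7
Q = 751.

751 ± 42.7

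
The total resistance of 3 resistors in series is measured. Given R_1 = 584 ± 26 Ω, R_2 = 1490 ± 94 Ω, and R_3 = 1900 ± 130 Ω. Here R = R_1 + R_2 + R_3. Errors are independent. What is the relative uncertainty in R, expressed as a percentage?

4.09%

Sums and differences: (δR)² = Σ (cᵢ δxᵢ)².
  (δR_1)² = 676;  (δR_2)² = 8840;  (δR_3)² = 16900
δR = √(26400) = 163 Ω
R = 3970 Ω, so δR/R = 163/3970 = 0.0409.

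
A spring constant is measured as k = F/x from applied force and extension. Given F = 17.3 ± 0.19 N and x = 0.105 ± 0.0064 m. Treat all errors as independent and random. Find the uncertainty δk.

Since k is a product/quotient, work with relative uncertainties:
  (1·δF/F)² = (1×0.0110)² = 0.000121;  (-1·δx/x)² = (-1×0.0610)² = 0.00372
δk/k = √(0.00384) = 0.0619
k = 165 N/m, so δk = 0.0619 × 165 = 10.2 N/m.

10.2 N/m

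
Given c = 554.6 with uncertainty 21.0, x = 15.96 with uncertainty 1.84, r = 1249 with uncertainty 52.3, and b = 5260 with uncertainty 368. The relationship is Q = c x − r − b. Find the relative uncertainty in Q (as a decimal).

0.485

Let p = c·x = 8851. δp/p = √((1·δc/c)² + (1·δx/x)²) = √(0.00143 + 0.0133) = 0.121, so δp = 1070.
Q = p − r − b: δQ = √(δp² + δr² + δb²) = √(1.15e+06 + 2740 + 1.35e+05) = 1140
Q = 2342, so δQ/Q = 1140/2342 = 0.485.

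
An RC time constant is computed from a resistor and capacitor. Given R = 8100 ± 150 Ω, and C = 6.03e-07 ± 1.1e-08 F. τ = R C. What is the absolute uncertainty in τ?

0.000127 s

Relative error in a monomial: (δτ/τ)² = Σ (nᵢ · δxᵢ/xᵢ)².
  (1·δR/R)² = (1×0.0185)² = 0.000343;  (1·δC/C)² = (1×0.0182)² = 0.000333
δτ/τ = √(0.000676) = 0.0260
τ = 0.00488 s, so δτ = 0.0260 × 0.00488 = 0.000127 s.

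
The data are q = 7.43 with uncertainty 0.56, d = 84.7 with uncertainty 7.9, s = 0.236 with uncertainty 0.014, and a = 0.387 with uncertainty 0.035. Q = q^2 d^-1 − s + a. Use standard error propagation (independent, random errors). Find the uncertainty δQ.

0.122

Let p = q^2·d^-1 = 0.652. δp/p = √((2·δq/q)² + (-1·δd/d)²) = √(0.0227 + 0.00870) = 0.177, so δp = 0.116.
Q = p − s + a: δQ = √(δp² + δs² + δa²) = √(0.0133 + 0.000196 + 0.00123) = 0.122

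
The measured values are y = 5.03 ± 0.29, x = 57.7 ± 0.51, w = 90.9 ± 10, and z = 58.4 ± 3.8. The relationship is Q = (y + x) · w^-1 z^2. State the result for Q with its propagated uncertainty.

2350 ± 402

Let u = y + x = 62.7. δu = √(δy² + δx²) = √(0.0841 + 0.260) = 0.587, so δu/u = 0.00935.
Q is then a monomial in u, w, z:
δQ/Q = √((δu/u)² + (-1·δw/w)² + (2·δz/z)²) = √(8.75e-05 + 0.0121 + 0.0169) = 0.171
Q = 2350, so δQ = 0.171 × 2350 = 402.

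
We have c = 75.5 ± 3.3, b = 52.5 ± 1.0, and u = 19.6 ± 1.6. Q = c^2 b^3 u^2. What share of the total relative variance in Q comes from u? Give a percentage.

(δQ/Q)² = (2·δc/c)² + (3·δb/b)² + (2·δu/u)²
  c term: (2×0.0437)² = 0.00764
  b term: (3×0.0190)² = 0.00327
  u term: (2×0.0816)² = 0.0267
Total = 0.0376. Share from u = 0.0267/0.0376 = 0.710.

71.0%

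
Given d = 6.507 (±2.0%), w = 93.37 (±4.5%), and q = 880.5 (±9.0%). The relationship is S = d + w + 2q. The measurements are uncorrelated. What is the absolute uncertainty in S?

For a sum/difference, combine absolute errors in quadrature:
  (δd)² = 0.0169;  (δw)² = 17.7;  (2·δq)² = 25100
δS = √(25100) = 159

159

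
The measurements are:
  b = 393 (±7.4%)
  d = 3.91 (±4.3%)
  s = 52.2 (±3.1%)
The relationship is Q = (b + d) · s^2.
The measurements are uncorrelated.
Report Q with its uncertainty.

(1.08 ± 0.104) × 10^6

Let u = b + d = 397. δu = √(δb² + δd²) = √(846 + 0.0283) = 29.1, so δu/u = 0.0733.
Q is then a monomial in u, s:
δQ/Q = √((δu/u)² + (2·δs/s)²) = √(0.00537 + 0.00384) = 0.0960
Q = 1.08e+06, so δQ = 0.0960 × 1.08e+06 = 1.04e+05.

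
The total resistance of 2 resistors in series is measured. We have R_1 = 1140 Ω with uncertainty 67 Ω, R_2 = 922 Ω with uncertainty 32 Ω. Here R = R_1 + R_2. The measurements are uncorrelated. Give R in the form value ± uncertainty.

Each term contributes (cᵢ δxᵢ)² to (δR)²:
  (δR_1)² = 4490;  (δR_2)² = 1020
δR = √(5510) = 74.2 Ω
R = 2060 Ω.

2060 ± 74.2 Ω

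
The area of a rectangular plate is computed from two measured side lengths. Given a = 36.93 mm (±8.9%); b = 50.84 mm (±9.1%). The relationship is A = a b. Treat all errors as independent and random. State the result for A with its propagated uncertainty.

Since A is a product/quotient, work with relative uncertainties:
  (1·δa/a)² = (1×0.0890)² = 0.00792;  (1·δb/b)² = (1×0.0910)² = 0.00828
δA/A = √(0.0162) = 0.127
A = 1878 mm^2, so δA = 0.127 × 1878 = 239 mm^2.

1878 ± 239 mm^2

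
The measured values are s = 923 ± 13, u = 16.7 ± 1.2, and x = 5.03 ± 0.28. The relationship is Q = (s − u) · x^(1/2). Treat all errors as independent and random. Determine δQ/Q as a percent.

Let w = s − u = 906. δw = √(δs² + δu²) = √(169 + 1.44) = 13.1, so δw/w = 0.0144.
Q is then a monomial in w, x:
δQ/Q = √((δw/w)² + (½·δx/x)²) = √(0.000208 + 0.000775) = 0.0313

3.13%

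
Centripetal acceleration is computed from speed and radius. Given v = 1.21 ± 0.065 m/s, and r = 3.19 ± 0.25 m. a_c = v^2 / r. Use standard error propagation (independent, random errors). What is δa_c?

Relative error in a monomial: (δa_c/a_c)² = Σ (nᵢ · δxᵢ/xᵢ)².
  (2·δv/v)² = (2×0.0537)² = 0.0115;  (-1·δr/r)² = (-1×0.0784)² = 0.00614
δa_c/a_c = √(0.0177) = 0.133
a_c = 0.459 m/s^2, so δa_c = 0.133 × 0.459 = 0.0610 m/s^2.

0.0610 m/s^2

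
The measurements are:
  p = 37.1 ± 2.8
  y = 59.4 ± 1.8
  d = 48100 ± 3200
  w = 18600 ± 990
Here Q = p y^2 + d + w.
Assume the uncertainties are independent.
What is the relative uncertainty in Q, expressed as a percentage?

6.63%

Let h = p·y^2 = 1.31e+05. δh/h = √((1·δp/p)² + (2·δy/y)²) = √(0.00570 + 0.00367) = 0.0968, so δh = 12700.
Q = h + d + w: δQ = √(δh² + δd² + δw²) = √(1.61e+08 + 1.02e+07 + 9.8e+05) = 13100
Q = 1.98e+05, so δQ/Q = 13100/1.98e+05 = 0.0663.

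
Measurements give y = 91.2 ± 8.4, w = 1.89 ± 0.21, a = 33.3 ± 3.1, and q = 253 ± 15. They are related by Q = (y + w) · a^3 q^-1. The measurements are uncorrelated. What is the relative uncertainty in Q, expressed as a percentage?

29.9%

Let u = y + w = 93.1. δu = √(δy² + δw²) = √(70.6 + 0.0441) = 8.40, so δu/u = 0.0903.
Q is then a monomial in u, a, q:
δQ/Q = √((δu/u)² + (3·δa/a)² + (-1·δq/q)²) = √(0.00815 + 0.0780 + 0.00352) = 0.299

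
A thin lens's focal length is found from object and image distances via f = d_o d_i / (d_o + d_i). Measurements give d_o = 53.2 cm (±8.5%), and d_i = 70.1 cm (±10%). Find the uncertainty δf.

∂f/∂d_o = (d_i/(d_o+d_i))² = 0.323;  ∂f/∂d_i = (d_o/(d_o+d_i))² = 0.186
δf = √((∂f/∂d_o · δd_o)² + (∂f/∂d_i · δd_i)²) = √(2.14 + 1.70) = 1.96 cm

1.96 cm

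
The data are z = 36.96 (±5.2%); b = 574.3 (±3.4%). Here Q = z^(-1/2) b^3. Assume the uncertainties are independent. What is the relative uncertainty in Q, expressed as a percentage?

10.5%

Each factor contributes (exponent × relative error)² to (δQ/Q)²:
  (−½·δz/z)² = (-0.5×0.0520)² = 0.000676;  (3·δb/b)² = (3×0.0340)² = 0.0104
δQ/Q = √(0.0111) = 0.105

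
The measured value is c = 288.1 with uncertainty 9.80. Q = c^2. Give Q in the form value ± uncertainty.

Since Q is a product/quotient, work with relative uncertainties:
  (2·δc/c)² = (2×0.0340)² = 0.00463
δQ/Q = √(0.00463) = 0.0680
Q = 83000, so δQ = 0.0680 × 83000 = 5650.

83000 ± 5650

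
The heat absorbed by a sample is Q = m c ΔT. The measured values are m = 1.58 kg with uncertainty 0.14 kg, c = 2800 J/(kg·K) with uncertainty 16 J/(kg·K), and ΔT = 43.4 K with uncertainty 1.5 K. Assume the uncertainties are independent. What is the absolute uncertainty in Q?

18300 J

Since Q is a product/quotient, work with relative uncertainties:
  (1·δm/m)² = (1×0.0886)² = 0.00785;  (1·δc/c)² = (1×0.00571)² = 3.27e-05;  (1·δΔT/ΔT)² = (1×0.0346)² = 0.00119
δQ/Q = √(0.00908) = 0.0953
Q = 1.92e+05 J, so δQ = 0.0953 × 1.92e+05 = 18300 J.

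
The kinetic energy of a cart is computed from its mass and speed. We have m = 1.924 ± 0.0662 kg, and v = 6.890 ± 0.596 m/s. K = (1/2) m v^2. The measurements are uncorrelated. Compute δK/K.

0.176

Relative error in a monomial: (δK/K)² = Σ (nᵢ · δxᵢ/xᵢ)².
  (1·δm/m)² = (1×0.0344)² = 0.00118;  (2·δv/v)² = (2×0.0865)² = 0.0299
δK/K = √(0.0311) = 0.176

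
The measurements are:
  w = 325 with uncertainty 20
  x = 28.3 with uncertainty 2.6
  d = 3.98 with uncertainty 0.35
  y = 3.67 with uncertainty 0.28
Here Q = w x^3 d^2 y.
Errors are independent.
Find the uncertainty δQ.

Products/powers → add relative errors in quadrature, weighted by exponent:
  (1·δw/w)² = (1×0.0615)² = 0.00379;  (3·δx/x)² = (3×0.0919)² = 0.0760;  (2·δd/d)² = (2×0.0879)² = 0.0309;  (1·δy/y)² = (1×0.0763)² = 0.00582
δQ/Q = √(0.117) = 0.341
Q = 4.28e+08, so δQ = 0.341 × 4.28e+08 = 1.46e+08.

1.46e+08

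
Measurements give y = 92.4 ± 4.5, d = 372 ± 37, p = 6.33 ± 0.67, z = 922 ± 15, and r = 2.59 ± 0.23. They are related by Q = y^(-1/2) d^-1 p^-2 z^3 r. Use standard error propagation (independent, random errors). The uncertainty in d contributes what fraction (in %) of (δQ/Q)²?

15.1%

(δQ/Q)² = (−½·δy/y)² + (-1·δd/d)² + (-2·δp/p)² + (3·δz/z)² + (1·δr/r)²
  y term: (-0.5×0.0487)² = 0.000593
  d term: (-1×0.0995)² = 0.00989
  p term: (-2×0.106)² = 0.0448
  z term: (3×0.0163)² = 0.00238
  r term: (1×0.0888)² = 0.00789
Total = 0.0656. Share from d = 0.00989/0.0656 = 0.151.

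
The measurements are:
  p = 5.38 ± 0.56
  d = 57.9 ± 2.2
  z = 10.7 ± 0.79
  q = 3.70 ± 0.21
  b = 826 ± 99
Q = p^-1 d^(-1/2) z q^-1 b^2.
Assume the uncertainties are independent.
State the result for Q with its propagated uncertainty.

Each factor contributes (exponent × relative error)² to (δQ/Q)²:
  (-1·δp/p)² = (-1×0.104)² = 0.0108;  (−½·δd/d)² = (-0.5×0.0380)² = 0.000361;  (1·δz/z)² = (1×0.0738)² = 0.00545;  (-1·δq/q)² = (-1×0.0568)² = 0.00322;  (2·δb/b)² = (2×0.120)² = 0.0575
δQ/Q = √(0.0773) = 0.278
Q = 48200, so δQ = 0.278 × 48200 = 13400.

48200 ± 13400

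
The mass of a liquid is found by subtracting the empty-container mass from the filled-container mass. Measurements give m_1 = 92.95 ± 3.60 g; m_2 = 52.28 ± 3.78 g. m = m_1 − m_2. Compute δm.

For a sum/difference, combine absolute errors in quadrature:
  (δm_1)² = 13.0;  (δm_2)² = 14.3
δm = √(27.2) = 5.22 g

5.22 g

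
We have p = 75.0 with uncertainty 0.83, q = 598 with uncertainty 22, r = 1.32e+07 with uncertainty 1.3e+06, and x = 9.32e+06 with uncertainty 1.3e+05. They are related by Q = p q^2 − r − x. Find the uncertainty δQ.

2.39e+06

Let w = p·q^2 = 2.68e+07. δw/w = √((1·δp/p)² + (2·δq/q)²) = √(0.000122 + 0.00541) = 0.0744, so δw = 2e+06.
Q = w − r − x: δQ = √(δw² + δr² + δx²) = √(3.98e+12 + 1.69e+12 + 1.69e+10) = 2.39e+06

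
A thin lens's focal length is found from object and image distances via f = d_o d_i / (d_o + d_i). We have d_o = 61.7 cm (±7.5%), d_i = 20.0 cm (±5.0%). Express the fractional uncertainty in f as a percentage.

∂f/∂d_o = (d_i/(d_o+d_i))² = 0.0599;  ∂f/∂d_i = (d_o/(d_o+d_i))² = 0.570
δf = √((∂f/∂d_o · δd_o)² + (∂f/∂d_i · δd_i)²) = √(0.0769 + 0.325) = 0.634 cm
f = 15.1 cm, so δf/f = 0.634/15.1 = 0.0420.

4.20%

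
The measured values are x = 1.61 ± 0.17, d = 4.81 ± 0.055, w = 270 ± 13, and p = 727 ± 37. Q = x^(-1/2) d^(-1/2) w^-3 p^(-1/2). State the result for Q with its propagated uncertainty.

(6.77 ± 1.06) × 10^-10

For a monomial Q ∝ x^(-1/2), d^(-1/2), w^-3, p^(-1/2), fractional errors add in quadrature:
  (−½·δx/x)² = (-0.5×0.106)² = 0.00279;  (−½·δd/d)² = (-0.5×0.0114)² = 3.27e-05;  (-3·δw/w)² = (-3×0.0481)² = 0.0209;  (−½·δp/p)² = (-0.5×0.0509)² = 0.000648
δQ/Q = √(0.0243) = 0.156
Q = 6.77e-10, so δQ = 0.156 × 6.77e-10 = 1.06e-10.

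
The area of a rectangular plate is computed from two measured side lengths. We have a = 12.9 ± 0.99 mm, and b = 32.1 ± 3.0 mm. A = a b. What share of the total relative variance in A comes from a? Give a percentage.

(δA/A)² = (1·δa/a)² + (1·δb/b)²
  a term: (1×0.0767)² = 0.00589
  b term: (1×0.0935)² = 0.00873
Total = 0.0146. Share from a = 0.00589/0.0146 = 0.403.

40.3%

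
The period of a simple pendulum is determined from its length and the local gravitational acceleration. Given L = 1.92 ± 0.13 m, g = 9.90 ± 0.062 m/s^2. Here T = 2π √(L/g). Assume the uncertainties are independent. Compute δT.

0.0941 s

Relative error in a monomial: (δT/T)² = Σ (nᵢ · δxᵢ/xᵢ)².
  (½·δL/L)² = (0.5×0.0677)² = 0.00115;  (−½·δg/g)² = (-0.5×0.00626)² = 9.81e-06
δT/T = √(0.00116) = 0.0340
T = 2.77 s, so δT = 0.0340 × 2.77 = 0.0941 s.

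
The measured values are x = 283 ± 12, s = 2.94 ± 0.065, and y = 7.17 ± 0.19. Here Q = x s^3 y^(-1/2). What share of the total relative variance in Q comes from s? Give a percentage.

(δQ/Q)² = (1·δx/x)² + (3·δs/s)² + (−½·δy/y)²
  x term: (1×0.0424)² = 0.00180
  s term: (3×0.0221)² = 0.00440
  y term: (-0.5×0.0265)² = 0.000176
Total = 0.00637. Share from s = 0.00440/0.00637 = 0.690.

69.0%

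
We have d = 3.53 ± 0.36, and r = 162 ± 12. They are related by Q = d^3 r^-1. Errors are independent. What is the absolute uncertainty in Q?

Q is a product of powers, so relative uncertainties combine in quadrature:
  (3·δd/d)² = (3×0.102)² = 0.0936;  (-1·δr/r)² = (-1×0.0741)² = 0.00549
δQ/Q = √(0.0991) = 0.315
Q = 0.272, so δQ = 0.315 × 0.272 = 0.0855.

0.0855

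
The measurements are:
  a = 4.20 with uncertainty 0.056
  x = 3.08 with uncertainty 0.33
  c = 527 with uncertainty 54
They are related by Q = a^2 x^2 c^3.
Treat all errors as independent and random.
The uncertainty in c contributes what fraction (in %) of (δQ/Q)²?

67.0%

(δQ/Q)² = (2·δa/a)² + (2·δx/x)² + (3·δc/c)²
  a term: (2×0.0133)² = 0.000711
  x term: (2×0.107)² = 0.0459
  c term: (3×0.102)² = 0.0945
Total = 0.141. Share from c = 0.0945/0.141 = 0.670.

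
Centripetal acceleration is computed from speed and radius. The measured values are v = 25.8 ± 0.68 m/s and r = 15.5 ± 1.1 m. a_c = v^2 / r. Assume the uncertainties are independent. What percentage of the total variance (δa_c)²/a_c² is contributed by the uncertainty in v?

(δa_c/a_c)² = (2·δv/v)² + (-1·δr/r)²
  v term: (2×0.0264)² = 0.00278
  r term: (-1×0.0710)² = 0.00504
Total = 0.00782. Share from v = 0.00278/0.00782 = 0.356.

35.6%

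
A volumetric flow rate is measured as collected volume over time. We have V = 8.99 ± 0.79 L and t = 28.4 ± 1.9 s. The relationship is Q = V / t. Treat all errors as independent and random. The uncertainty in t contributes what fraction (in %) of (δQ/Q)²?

36.7%

(δQ/Q)² = (1·δV/V)² + (-1·δt/t)²
  V term: (1×0.0879)² = 0.00772
  t term: (-1×0.0669)² = 0.00448
Total = 0.0122. Share from t = 0.00448/0.0122 = 0.367.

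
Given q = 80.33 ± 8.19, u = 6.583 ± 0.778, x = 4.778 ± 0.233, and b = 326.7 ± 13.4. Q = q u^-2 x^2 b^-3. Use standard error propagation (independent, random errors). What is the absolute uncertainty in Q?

Each factor contributes (exponent × relative error)² to (δQ/Q)²:
  (1·δq/q)² = (1×0.102)² = 0.0104;  (-2·δu/u)² = (-2×0.118)² = 0.0559;  (2·δx/x)² = (2×0.0488)² = 0.00951;  (-3·δb/b)² = (-3×0.0410)² = 0.0151
δQ/Q = √(0.0909) = 0.302
Q = 1.214e-06, so δQ = 0.302 × 1.214e-06 = 3.66e-07.

3.66e-07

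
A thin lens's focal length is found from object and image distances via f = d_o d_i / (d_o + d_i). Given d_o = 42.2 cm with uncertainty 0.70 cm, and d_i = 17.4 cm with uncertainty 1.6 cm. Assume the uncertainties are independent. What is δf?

0.804 cm

∂f/∂d_o = (d_i/(d_o+d_i))² = 0.0852;  ∂f/∂d_i = (d_o/(d_o+d_i))² = 0.501
δf = √((∂f/∂d_o · δd_o)² + (∂f/∂d_i · δd_i)²) = √(0.00356 + 0.643) = 0.804 cm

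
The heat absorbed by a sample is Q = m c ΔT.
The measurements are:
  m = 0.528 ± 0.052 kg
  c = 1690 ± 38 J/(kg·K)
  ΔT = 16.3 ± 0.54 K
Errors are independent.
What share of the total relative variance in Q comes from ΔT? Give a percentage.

(δQ/Q)² = (1·δm/m)² + (1·δc/c)² + (1·δΔT/ΔT)²
  m term: (1×0.0985)² = 0.00970
  c term: (1×0.0225)² = 0.000506
  ΔT term: (1×0.0331)² = 0.00110
Total = 0.0113. Share from ΔT = 0.00110/0.0113 = 0.0971.

9.71%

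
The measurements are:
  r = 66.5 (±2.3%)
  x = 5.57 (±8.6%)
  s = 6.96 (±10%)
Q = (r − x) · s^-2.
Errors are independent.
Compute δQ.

0.254

Let u = r − x = 60.9. δu = √(δr² + δx²) = √(2.34 + 0.229) = 1.60, so δu/u = 0.0263.
Q is then a monomial in u, s:
δQ/Q = √((δu/u)² + (-2·δs/s)²) = √(0.000692 + 0.0400) = 0.202
Q = 1.26, so δQ = 0.202 × 1.26 = 0.254.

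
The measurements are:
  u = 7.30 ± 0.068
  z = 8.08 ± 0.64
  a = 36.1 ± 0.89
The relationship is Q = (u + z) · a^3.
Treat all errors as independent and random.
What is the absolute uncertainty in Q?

Let w = u + z = 15.4. δw = √(δu² + δz²) = √(0.00462 + 0.410) = 0.644, so δw/w = 0.0418.
Q is then a monomial in w, a:
δQ/Q = √((δw/w)² + (3·δa/a)²) = √(0.00175 + 0.00547) = 0.0850
Q = 7.24e+05, so δQ = 0.0850 × 7.24e+05 = 61500.

61500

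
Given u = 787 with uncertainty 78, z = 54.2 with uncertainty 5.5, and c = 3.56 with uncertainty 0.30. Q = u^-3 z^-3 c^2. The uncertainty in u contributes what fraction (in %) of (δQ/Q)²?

(δQ/Q)² = (-3·δu/u)² + (-3·δz/z)² + (2·δc/c)²
  u term: (-3×0.0991)² = 0.0884
  z term: (-3×0.101)² = 0.0927
  c term: (2×0.0843)² = 0.0284
Total = 0.209. Share from u = 0.0884/0.209 = 0.422.

42.2%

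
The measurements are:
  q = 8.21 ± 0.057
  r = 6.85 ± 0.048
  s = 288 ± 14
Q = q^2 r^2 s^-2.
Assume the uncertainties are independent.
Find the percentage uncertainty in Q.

9.92%

Each factor contributes (exponent × relative error)² to (δQ/Q)²:
  (2·δq/q)² = (2×0.00694)² = 0.000193;  (2·δr/r)² = (2×0.00701)² = 0.000196;  (-2·δs/s)² = (-2×0.0486)² = 0.00945
δQ/Q = √(0.00984) = 0.0992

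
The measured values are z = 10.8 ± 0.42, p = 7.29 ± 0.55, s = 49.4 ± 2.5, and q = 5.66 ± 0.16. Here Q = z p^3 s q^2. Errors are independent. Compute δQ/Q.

0.242

Q is a product of powers, so relative uncertainties combine in quadrature:
  (1·δz/z)² = (1×0.0389)² = 0.00151;  (3·δp/p)² = (3×0.0754)² = 0.0512;  (1·δs/s)² = (1×0.0506)² = 0.00256;  (2·δq/q)² = (2×0.0283)² = 0.00320
δQ/Q = √(0.0585) = 0.242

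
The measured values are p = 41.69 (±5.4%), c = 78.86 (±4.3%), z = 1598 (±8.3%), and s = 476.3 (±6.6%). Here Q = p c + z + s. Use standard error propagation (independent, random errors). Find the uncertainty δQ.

Let w = p·c = 3288. δw/w = √((1·δp/p)² + (1·δc/c)²) = √(0.00292 + 0.00185) = 0.0690, so δw = 227.
Q = w + z + s: δQ = √(δw² + δz² + δs²) = √(51500 + 17600 + 988) = 265

265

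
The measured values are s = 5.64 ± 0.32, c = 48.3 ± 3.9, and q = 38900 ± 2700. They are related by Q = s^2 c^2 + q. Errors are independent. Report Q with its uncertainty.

Let p = s^2·c^2 = 74200. δp/p = √((2·δs/s)² + (2·δc/c)²) = √(0.0129 + 0.0261) = 0.197, so δp = 14600.
Q = p + q: δQ = √(δp² + δq²) = √(2.15e+08 + 7.29e+06) = 14900
Q = 1.13e+05.

(1.13 ± 0.149) × 10^5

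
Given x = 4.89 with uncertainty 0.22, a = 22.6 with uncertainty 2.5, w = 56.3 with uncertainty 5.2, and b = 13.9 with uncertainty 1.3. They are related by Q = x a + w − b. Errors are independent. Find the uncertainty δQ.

Let p = x·a = 111. δp/p = √((1·δx/x)² + (1·δa/a)²) = √(0.00202 + 0.0122) = 0.119, so δp = 13.2.
Q = p + w − b: δQ = √(δp² + δw² + δb²) = √(174 + 27.0 + 1.69) = 14.2

14.2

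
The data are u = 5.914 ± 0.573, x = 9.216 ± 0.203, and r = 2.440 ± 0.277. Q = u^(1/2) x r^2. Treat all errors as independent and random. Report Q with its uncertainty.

133.4 ± 31.1

Q is a product of powers, so relative uncertainties combine in quadrature:
  (½·δu/u)² = (0.5×0.0969)² = 0.00235;  (1·δx/x)² = (1×0.0220)² = 0.000485;  (2·δr/r)² = (2×0.114)² = 0.0516
δQ/Q = √(0.0544) = 0.233
Q = 133.4, so δQ = 0.233 × 133.4 = 31.1.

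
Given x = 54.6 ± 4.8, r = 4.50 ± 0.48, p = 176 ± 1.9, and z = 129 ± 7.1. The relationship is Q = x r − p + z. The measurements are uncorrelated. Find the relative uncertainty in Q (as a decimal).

0.175

Let w = x·r = 246. δw/w = √((1·δx/x)² + (1·δr/r)²) = √(0.00773 + 0.0114) = 0.138, so δw = 34.0.
Q = w − p + z: δQ = √(δw² + δp² + δz²) = √(1150 + 3.61 + 50.4) = 34.7
Q = 199, so δQ/Q = 34.7/199 = 0.175.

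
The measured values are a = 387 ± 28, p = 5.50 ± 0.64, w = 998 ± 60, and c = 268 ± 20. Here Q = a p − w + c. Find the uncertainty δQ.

Let h = a·p = 2130. δh/h = √((1·δa/a)² + (1·δp/p)²) = √(0.00523 + 0.0135) = 0.137, so δh = 292.
Q = h − w + c: δQ = √(δh² + δw² + δc²) = √(85100 + 3600 + 400) = 298

298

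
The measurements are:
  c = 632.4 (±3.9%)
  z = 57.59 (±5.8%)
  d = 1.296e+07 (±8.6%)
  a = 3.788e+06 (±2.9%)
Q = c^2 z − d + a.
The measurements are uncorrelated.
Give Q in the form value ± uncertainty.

Let p = c^2·z = 2.303e+07. δp/p = √((2·δc/c)² + (1·δz/z)²) = √(0.00608 + 0.00336) = 0.0972, so δp = 2.24e+06.
Q = p − d + a: δQ = √(δp² + δd² + δa²) = √(5.01e+12 + 1.24e+12 + 1.21e+10) = 2.5e+06
Q = 1.386e+07.

(1.386 ± 0.250) × 10^7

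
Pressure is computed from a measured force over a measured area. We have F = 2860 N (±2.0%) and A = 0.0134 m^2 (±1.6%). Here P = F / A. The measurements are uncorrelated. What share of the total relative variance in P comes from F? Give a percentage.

(δP/P)² = (1·δF/F)² + (-1·δA/A)²
  F term: (1×0.0200)² = 0.000400
  A term: (-1×0.0160)² = 0.000256
Total = 0.000656. Share from F = 0.000400/0.000656 = 0.610.

61.0%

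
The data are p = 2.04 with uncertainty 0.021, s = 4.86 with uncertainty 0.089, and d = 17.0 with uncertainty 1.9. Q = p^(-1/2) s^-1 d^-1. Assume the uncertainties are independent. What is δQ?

0.000961

Since Q is a product/quotient, work with relative uncertainties:
  (−½·δp/p)² = (-0.5×0.0103)² = 2.65e-05;  (-1·δs/s)² = (-1×0.0183)² = 0.000335;  (-1·δd/d)² = (-1×0.112)² = 0.0125
δQ/Q = √(0.0129) = 0.113
Q = 0.00847, so δQ = 0.113 × 0.00847 = 0.000961.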